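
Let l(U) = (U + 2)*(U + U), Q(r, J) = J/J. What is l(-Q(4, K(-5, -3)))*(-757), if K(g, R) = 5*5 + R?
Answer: 1514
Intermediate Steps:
K(g, R) = 25 + R
Q(r, J) = 1
l(U) = 2*U*(2 + U) (l(U) = (2 + U)*(2*U) = 2*U*(2 + U))
l(-Q(4, K(-5, -3)))*(-757) = (2*(-1*1)*(2 - 1*1))*(-757) = (2*(-1)*(2 - 1))*(-757) = (2*(-1)*1)*(-757) = -2*(-757) = 1514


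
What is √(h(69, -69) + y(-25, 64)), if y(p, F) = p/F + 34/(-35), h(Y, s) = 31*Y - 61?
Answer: √162808415/280 ≈ 45.570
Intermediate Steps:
h(Y, s) = -61 + 31*Y
y(p, F) = -34/35 + p/F (y(p, F) = p/F + 34*(-1/35) = p/F - 34/35 = -34/35 + p/F)
√(h(69, -69) + y(-25, 64)) = √((-61 + 31*69) + (-34/35 - 25/64)) = √((-61 + 2139) + (-34/35 - 25*1/64)) = √(2078 + (-34/35 - 25/64)) = √(2078 - 3051/2240) = √(4651669/2240) = √162808415/280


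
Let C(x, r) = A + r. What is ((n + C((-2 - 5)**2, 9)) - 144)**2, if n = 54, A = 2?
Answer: 6241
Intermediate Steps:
C(x, r) = 2 + r
((n + C((-2 - 5)**2, 9)) - 144)**2 = ((54 + (2 + 9)) - 144)**2 = ((54 + 11) - 144)**2 = (65 - 144)**2 = (-79)**2 = 6241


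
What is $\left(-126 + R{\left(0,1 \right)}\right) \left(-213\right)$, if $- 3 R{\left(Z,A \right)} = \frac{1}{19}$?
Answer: $\frac{509993}{19} \approx 26842.0$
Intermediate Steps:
$R{\left(Z,A \right)} = - \frac{1}{57}$ ($R{\left(Z,A \right)} = - \frac{1}{3 \cdot 19} = \left(- \frac{1}{3}\right) \frac{1}{19} = - \frac{1}{57}$)
$\left(-126 + R{\left(0,1 \right)}\right) \left(-213\right) = \left(-126 - \frac{1}{57}\right) \left(-213\right) = \left(- \frac{7183}{57}\right) \left(-213\right) = \frac{509993}{19}$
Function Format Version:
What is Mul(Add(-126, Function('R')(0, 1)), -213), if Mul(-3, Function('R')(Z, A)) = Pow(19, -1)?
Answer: Rational(509993, 19) ≈ 26842.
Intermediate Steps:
Function('R')(Z, A) = Rational(-1, 57) (Function('R')(Z, A) = Mul(Rational(-1, 3), Pow(19, -1)) = Mul(Rational(-1, 3), Rational(1, 19)) = Rational(-1, 57))
Mul(Add(-126, Function('R')(0, 1)), -213) = Mul(Add(-126, Rational(-1, 57)), -213) = Mul(Rational(-7183, 57), -213) = Rational(509993, 19)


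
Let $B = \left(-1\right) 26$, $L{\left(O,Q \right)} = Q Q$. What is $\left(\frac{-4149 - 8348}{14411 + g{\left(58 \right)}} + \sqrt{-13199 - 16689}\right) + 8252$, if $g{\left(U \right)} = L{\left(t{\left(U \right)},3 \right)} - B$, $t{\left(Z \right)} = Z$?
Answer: $\frac{119195895}{14446} + 8 i \sqrt{467} \approx 8251.1 + 172.88 i$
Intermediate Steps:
$L{\left(O,Q \right)} = Q^{2}$
$B = -26$
$g{\left(U \right)} = 35$ ($g{\left(U \right)} = 3^{2} - -26 = 9 + 26 = 35$)
$\left(\frac{-4149 - 8348}{14411 + g{\left(58 \right)}} + \sqrt{-13199 - 16689}\right) + 8252 = \left(\frac{-4149 - 8348}{14411 + 35} + \sqrt{-13199 - 16689}\right) + 8252 = \left(- \frac{12497}{14446} + \sqrt{-29888}\right) + 8252 = \left(\left(-12497\right) \frac{1}{14446} + 8 i \sqrt{467}\right) + 8252 = \left(- \frac{12497}{14446} + 8 i \sqrt{467}\right) + 8252 = \frac{119195895}{14446} + 8 i \sqrt{467}$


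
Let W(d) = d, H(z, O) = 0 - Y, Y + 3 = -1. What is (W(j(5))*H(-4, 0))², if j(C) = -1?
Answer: 16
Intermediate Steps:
Y = -4 (Y = -3 - 1 = -4)
H(z, O) = 4 (H(z, O) = 0 - 1*(-4) = 0 + 4 = 4)
(W(j(5))*H(-4, 0))² = (-1*4)² = (-4)² = 16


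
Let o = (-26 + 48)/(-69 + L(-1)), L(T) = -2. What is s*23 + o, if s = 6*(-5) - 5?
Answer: -57177/71 ≈ -805.31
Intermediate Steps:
s = -35 (s = -30 - 5 = -35)
o = -22/71 (o = (-26 + 48)/(-69 - 2) = 22/(-71) = 22*(-1/71) = -22/71 ≈ -0.30986)
s*23 + o = -35*23 - 22/71 = -805 - 22/71 = -57177/71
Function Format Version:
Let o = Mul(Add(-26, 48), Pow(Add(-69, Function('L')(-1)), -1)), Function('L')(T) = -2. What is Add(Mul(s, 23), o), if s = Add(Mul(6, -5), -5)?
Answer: Rational(-57177, 71) ≈ -805.31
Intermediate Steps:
s = -35 (s = Add(-30, -5) = -35)
o = Rational(-22, 71) (o = Mul(Add(-26, 48), Pow(Add(-69, -2), -1)) = Mul(22, Pow(-71, -1)) = Mul(22, Rational(-1, 71)) = Rational(-22, 71) ≈ -0.30986)
Add(Mul(s, 23), o) = Add(Mul(-35, 23), Rational(-22, 71)) = Add(-805, Rational(-22, 71)) = Rational(-57177, 71)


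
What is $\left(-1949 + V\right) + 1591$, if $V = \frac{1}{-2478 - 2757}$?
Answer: $- \frac{1874131}{5235} \approx -358.0$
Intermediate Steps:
$V = - \frac{1}{5235}$ ($V = \frac{1}{-5235} = - \frac{1}{5235} \approx -0.00019102$)
$\left(-1949 + V\right) + 1591 = \left(-1949 - \frac{1}{5235}\right) + 1591 = - \frac{10203016}{5235} + 1591 = - \frac{1874131}{5235}$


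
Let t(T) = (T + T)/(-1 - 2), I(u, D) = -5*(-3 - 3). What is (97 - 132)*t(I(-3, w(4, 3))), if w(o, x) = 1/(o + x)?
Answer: 700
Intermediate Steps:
I(u, D) = 30 (I(u, D) = -5*(-6) = 30)
t(T) = -2*T/3 (t(T) = (2*T)/(-3) = (2*T)*(-⅓) = -2*T/3)
(97 - 132)*t(I(-3, w(4, 3))) = (97 - 132)*(-⅔*30) = -35*(-20) = 700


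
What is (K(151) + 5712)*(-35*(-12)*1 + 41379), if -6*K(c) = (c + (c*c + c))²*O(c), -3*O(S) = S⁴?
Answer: 1288747772908251922575/2 ≈ 6.4437e+20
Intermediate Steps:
O(S) = -S⁴/3
K(c) = c⁴*(c² + 2*c)²/18 (K(c) = -(c + (c*c + c))²*(-c⁴/3)/6 = -(c + (c² + c))²*(-c⁴/3)/6 = -(c + (c + c²))²*(-c⁴/3)/6 = -(c² + 2*c)²*(-c⁴/3)/6 = -(-1)*c⁴*(c² + 2*c)²/18 = c⁴*(c² + 2*c)²/18)
(K(151) + 5712)*(-35*(-12)*1 + 41379) = ((1/18)*151⁶*(2 + 151)² + 5712)*(-35*(-12)*1 + 41379) = ((1/18)*11853911588401*153² + 5712)*(420*1 + 41379) = ((1/18)*11853911588401*23409 + 5712)*(420 + 41379) = (30832024041431001/2 + 5712)*41799 = (30832024041442425/2)*41799 = 1288747772908251922575/2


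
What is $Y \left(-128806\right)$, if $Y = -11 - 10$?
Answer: $2704926$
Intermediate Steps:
$Y = -21$ ($Y = -11 - 10 = -21$)
$Y \left(-128806\right) = \left(-21\right) \left(-128806\right) = 2704926$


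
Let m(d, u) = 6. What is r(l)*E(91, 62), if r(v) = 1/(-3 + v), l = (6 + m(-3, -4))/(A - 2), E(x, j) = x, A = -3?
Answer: -455/27 ≈ -16.852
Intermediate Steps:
l = -12/5 (l = (6 + 6)/(-3 - 2) = 12/(-5) = 12*(-1/5) = -12/5 ≈ -2.4000)
r(l)*E(91, 62) = 91/(-3 - 12/5) = 91/(-27/5) = -5/27*91 = -455/27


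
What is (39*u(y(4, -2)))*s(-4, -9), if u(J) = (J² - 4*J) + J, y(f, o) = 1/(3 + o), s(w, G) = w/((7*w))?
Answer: -78/7 ≈ -11.143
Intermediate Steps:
s(w, G) = ⅐ (s(w, G) = w*(1/(7*w)) = ⅐)
u(J) = J² - 3*J
(39*u(y(4, -2)))*s(-4, -9) = (39*((-3 + 1/(3 - 2))/(3 - 2)))*(⅐) = (39*((-3 + 1/1)/1))*(⅐) = (39*(1*(-3 + 1)))*(⅐) = (39*(1*(-2)))*(⅐) = (39*(-2))*(⅐) = -78*⅐ = -78/7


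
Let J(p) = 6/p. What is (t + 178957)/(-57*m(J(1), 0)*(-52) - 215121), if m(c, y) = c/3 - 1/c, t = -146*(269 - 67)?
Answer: -149465/209687 ≈ -0.71280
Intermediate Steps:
t = -29492 (t = -146*202 = -29492)
m(c, y) = -1/c + c/3 (m(c, y) = c*(⅓) - 1/c = c/3 - 1/c = -1/c + c/3)
(t + 178957)/(-57*m(J(1), 0)*(-52) - 215121) = (-29492 + 178957)/(-57*(-1/(6/1) + (6/1)/3)*(-52) - 215121) = 149465/(-57*(-1/(6*1) + (6*1)/3)*(-52) - 215121) = 149465/(-57*(-1/6 + (⅓)*6)*(-52) - 215121) = 149465/(-57*(-1*⅙ + 2)*(-52) - 215121) = 149465/(-57*(-⅙ + 2)*(-52) - 215121) = 149465/(-57*11/6*(-52) - 215121) = 149465/(-209/2*(-52) - 215121) = 149465/(5434 - 215121) = 149465/(-209687) = 149465*(-1/209687) = -149465/209687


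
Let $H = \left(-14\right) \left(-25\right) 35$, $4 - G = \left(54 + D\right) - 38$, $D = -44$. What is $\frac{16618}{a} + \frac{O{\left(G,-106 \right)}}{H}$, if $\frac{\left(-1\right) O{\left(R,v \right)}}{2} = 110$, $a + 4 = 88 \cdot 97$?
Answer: $\frac{10084673}{5225850} \approx 1.9298$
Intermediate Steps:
$a = 8532$ ($a = -4 + 88 \cdot 97 = -4 + 8536 = 8532$)
$G = 32$ ($G = 4 - \left(\left(54 - 44\right) - 38\right) = 4 - \left(10 - 38\right) = 4 - -28 = 4 + 28 = 32$)
$H = 12250$ ($H = 350 \cdot 35 = 12250$)
$O{\left(R,v \right)} = -220$ ($O{\left(R,v \right)} = \left(-2\right) 110 = -220$)
$\frac{16618}{a} + \frac{O{\left(G,-106 \right)}}{H} = \frac{16618}{8532} - \frac{220}{12250} = 16618 \cdot \frac{1}{8532} - \frac{22}{1225} = \frac{8309}{4266} - \frac{22}{1225} = \frac{10084673}{5225850}$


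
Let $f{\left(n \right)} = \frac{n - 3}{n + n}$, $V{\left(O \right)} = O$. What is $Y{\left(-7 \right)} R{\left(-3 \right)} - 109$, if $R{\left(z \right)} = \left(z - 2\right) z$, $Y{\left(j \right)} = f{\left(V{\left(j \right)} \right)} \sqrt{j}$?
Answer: $-109 + \frac{75 i \sqrt{7}}{7} \approx -109.0 + 28.347 i$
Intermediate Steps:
$f{\left(n \right)} = \frac{-3 + n}{2 n}$
$Y{\left(j \right)} = \frac{-3 + j}{2 \sqrt{j}}$ ($Y{\left(j \right)} = \frac{-3 + j}{2 j} \sqrt{j} = \frac{-3 + j}{2 \sqrt{j}}$)
$R{\left(z \right)} = z \left(-2 + z\right)$ ($R{\left(z \right)} = \left(-2 + z\right) z = z \left(-2 + z\right)$)
$Y{\left(-7 \right)} R{\left(-3 \right)} - 109 = \frac{-3 - 7}{2 i \sqrt{7}} \left(- 3 \left(-2 - 3\right)\right) - 109 = \frac{1}{2} \left(- \frac{i \sqrt{7}}{7}\right) \left(-10\right) \left(\left(-3\right) \left(-5\right)\right) - 109 = \frac{5 i \sqrt{7}}{7} \cdot 15 - 109 = \frac{75 i \sqrt{7}}{7} - 109 = -109 + \frac{75 i \sqrt{7}}{7}$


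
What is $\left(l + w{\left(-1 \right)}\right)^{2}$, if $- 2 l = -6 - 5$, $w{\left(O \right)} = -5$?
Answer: $\frac{1}{4} \approx 0.25$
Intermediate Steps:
$l = \frac{11}{2}$ ($l = - \frac{-6 - 5}{2} = \left(- \frac{1}{2}\right) \left(-11\right) = \frac{11}{2} \approx 5.5$)
$\left(l + w{\left(-1 \right)}\right)^{2} = \left(\frac{11}{2} - 5\right)^{2} = \left(\frac{1}{2}\right)^{2} = \frac{1}{4}$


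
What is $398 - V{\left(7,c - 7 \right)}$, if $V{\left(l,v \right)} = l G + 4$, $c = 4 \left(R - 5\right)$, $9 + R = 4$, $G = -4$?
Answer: $422$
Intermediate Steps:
$R = -5$ ($R = -9 + 4 = -5$)
$c = -40$ ($c = 4 \left(-5 - 5\right) = 4 \left(-10\right) = -40$)
$V{\left(l,v \right)} = 4 - 4 l$ ($V{\left(l,v \right)} = l \left(-4\right) + 4 = - 4 l + 4 = 4 - 4 l$)
$398 - V{\left(7,c - 7 \right)} = 398 - \left(4 - 28\right) = 398 - -24 = 398 + 24 = 422$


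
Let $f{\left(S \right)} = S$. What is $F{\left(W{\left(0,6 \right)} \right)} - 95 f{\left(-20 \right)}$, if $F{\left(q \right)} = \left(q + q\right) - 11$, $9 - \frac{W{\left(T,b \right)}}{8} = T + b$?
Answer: $1937$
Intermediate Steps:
$W{\left(T,b \right)} = 72 - 8 T - 8 b$ ($W{\left(T,b \right)} = 72 - 8 \left(T + b\right) = 72 - \left(8 T + 8 b\right) = 72 - 8 T - 8 b$)
$F{\left(q \right)} = -11 + 2 q$ ($F{\left(q \right)} = 2 q - 11 = -11 + 2 q$)
$F{\left(W{\left(0,6 \right)} \right)} - 95 f{\left(-20 \right)} = \left(-11 + 2 \left(72 - 0 - 48\right)\right) - -1900 = \left(-11 + 2 \left(72 + 0 - 48\right)\right) + 1900 = \left(-11 + 2 \cdot 24\right) + 1900 = \left(-11 + 48\right) + 1900 = 37 + 1900 = 1937$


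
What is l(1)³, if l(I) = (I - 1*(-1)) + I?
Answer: 27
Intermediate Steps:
l(I) = 1 + 2*I (l(I) = (I + 1) + I = (1 + I) + I = 1 + 2*I)
l(1)³ = (1 + 2*1)³ = (1 + 2)³ = 3³ = 27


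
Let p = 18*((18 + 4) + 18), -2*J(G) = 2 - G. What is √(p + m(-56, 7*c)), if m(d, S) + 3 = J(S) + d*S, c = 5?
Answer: I*√4906/2 ≈ 35.021*I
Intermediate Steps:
J(G) = -1 + G/2 (J(G) = -(2 - G)/2 = -1 + G/2)
p = 720 (p = 18*(22 + 18) = 18*40 = 720)
m(d, S) = -4 + S/2 + S*d (m(d, S) = -3 + ((-1 + S/2) + d*S) = -3 + ((-1 + S/2) + S*d) = -3 + (-1 + S/2 + S*d) = -4 + S/2 + S*d)
√(p + m(-56, 7*c)) = √(720 + (-4 + (7*5)/2 + (7*5)*(-56))) = √(720 + (-4 + (½)*35 + 35*(-56))) = √(720 + (-4 + 35/2 - 1960)) = √(720 - 3893/2) = √(-2453/2) = I*√4906/2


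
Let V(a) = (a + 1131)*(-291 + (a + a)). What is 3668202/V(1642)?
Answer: 3668202/8299589 ≈ 0.44197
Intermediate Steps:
V(a) = (-291 + 2*a)*(1131 + a) (V(a) = (1131 + a)*(-291 + 2*a) = (-291 + 2*a)*(1131 + a))
3668202/V(1642) = 3668202/(-329121 + 2*1642² + 1971*1642) = 3668202/(-329121 + 2*2696164 + 3236382) = 3668202/(-329121 + 5392328 + 3236382) = 3668202/8299589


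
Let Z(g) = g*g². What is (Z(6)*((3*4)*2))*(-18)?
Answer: -93312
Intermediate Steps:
Z(g) = g³
(Z(6)*((3*4)*2))*(-18) = (6³*((3*4)*2))*(-18) = (216*(12*2))*(-18) = (216*24)*(-18) = 5184*(-18) = -93312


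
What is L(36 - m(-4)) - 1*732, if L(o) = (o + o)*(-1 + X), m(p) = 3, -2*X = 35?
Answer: -1953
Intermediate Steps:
X = -35/2 (X = -½*35 = -35/2 ≈ -17.500)
L(o) = -37*o (L(o) = (o + o)*(-1 - 35/2) = (2*o)*(-37/2) = -37*o)
L(36 - m(-4)) - 1*732 = -37*(36 - 1*3) - 1*732 = -37*(36 - 3) - 732 = -37*33 - 732 = -1221 - 732 = -1953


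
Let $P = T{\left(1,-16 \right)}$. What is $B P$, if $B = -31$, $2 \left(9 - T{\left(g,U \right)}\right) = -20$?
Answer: $-589$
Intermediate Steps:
$T{\left(g,U \right)} = 19$ ($T{\left(g,U \right)} = 9 - -10 = 9 + 10 = 19$)
$P = 19$
$B P = \left(-31\right) 19 = -589$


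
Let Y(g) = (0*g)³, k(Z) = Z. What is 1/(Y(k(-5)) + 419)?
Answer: 1/419 ≈ 0.0023866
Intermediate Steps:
Y(g) = 0 (Y(g) = 0³ = 0)
1/(Y(k(-5)) + 419) = 1/(0 + 419) = 1/419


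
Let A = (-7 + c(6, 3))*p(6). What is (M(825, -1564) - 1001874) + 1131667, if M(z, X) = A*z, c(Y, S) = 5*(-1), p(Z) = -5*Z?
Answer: 426793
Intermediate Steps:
c(Y, S) = -5
A = 360 (A = (-7 - 5)*(-5*6) = -12*(-30) = 360)
M(z, X) = 360*z
(M(825, -1564) - 1001874) + 1131667 = (360*825 - 1001874) + 1131667 = (297000 - 1001874) + 1131667 = -704874 + 1131667 = 426793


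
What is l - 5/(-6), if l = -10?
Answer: -55/6 ≈ -9.1667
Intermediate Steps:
l - 5/(-6) = -10 - 5/(-6) = -10 - 5*(-1)/6 = -10 - 5*(-⅙) = -10 + ⅚ = -55/6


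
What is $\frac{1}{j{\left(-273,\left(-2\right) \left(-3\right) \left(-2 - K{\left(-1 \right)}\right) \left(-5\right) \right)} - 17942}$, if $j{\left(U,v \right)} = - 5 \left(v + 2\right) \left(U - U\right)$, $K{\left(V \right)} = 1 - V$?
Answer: $- \frac{1}{17942} \approx -5.5735 \cdot 10^{-5}$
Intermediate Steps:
$j{\left(U,v \right)} = 0$ ($j{\left(U,v \right)} = - 5 \left(2 + v\right) 0 = \left(-10 - 5 v\right) 0 = 0$)
$\frac{1}{j{\left(-273,\left(-2\right) \left(-3\right) \left(-2 - K{\left(-1 \right)}\right) \left(-5\right) \right)} - 17942} = \frac{1}{0 - 17942} = \frac{1}{-17942} = - \frac{1}{17942}$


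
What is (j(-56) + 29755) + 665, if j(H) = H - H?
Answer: 30420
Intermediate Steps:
j(H) = 0
(j(-56) + 29755) + 665 = (0 + 29755) + 665 = 29755 + 665 = 30420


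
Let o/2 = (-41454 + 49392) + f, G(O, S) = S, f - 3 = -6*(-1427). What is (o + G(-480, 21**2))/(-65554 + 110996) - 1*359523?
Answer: -16337410719/45442 ≈ -3.5952e+5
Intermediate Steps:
f = 8565 (f = 3 - 6*(-1427) = 3 + 8562 = 8565)
o = 33006 (o = 2*((-41454 + 49392) + 8565) = 2*(7938 + 8565) = 2*16503 = 33006)
(o + G(-480, 21**2))/(-65554 + 110996) - 1*359523 = (33006 + 21**2)/(-65554 + 110996) - 1*359523 = (33006 + 441)/45442 - 359523 = 33447*(1/45442) - 359523 = 33447/45442 - 359523 = -16337410719/45442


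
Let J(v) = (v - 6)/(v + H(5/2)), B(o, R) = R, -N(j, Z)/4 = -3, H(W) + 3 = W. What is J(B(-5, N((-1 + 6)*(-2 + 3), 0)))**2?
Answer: 144/529 ≈ 0.27221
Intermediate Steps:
H(W) = -3 + W
N(j, Z) = 12 (N(j, Z) = -4*(-3) = 12)
J(v) = (-6 + v)/(-1/2 + v) (J(v) = (v - 6)/(v + (-3 + 5/2)) = (-6 + v)/(v + (-3 + 5*(1/2))) = (-6 + v)/(v + (-3 + 5/2)) = (-6 + v)/(v - 1/2) = (-6 + v)/(-1/2 + v))
J(B(-5, N((-1 + 6)*(-2 + 3), 0)))**2 = (2*(-6 + 12)/(-1 + 2*12))**2 = (2*6/(-1 + 24))**2 = (2*6/23)**2 = (2*(1/23)*6)**2 = (12/23)**2 = 144/529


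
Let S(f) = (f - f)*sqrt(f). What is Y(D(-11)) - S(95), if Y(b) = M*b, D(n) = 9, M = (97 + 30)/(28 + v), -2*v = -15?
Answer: 2286/71 ≈ 32.197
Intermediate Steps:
v = 15/2 (v = -1/2*(-15) = 15/2 ≈ 7.5000)
M = 254/71 (M = (97 + 30)/(28 + 15/2) = 127/(71/2) = 127*(2/71) = 254/71 ≈ 3.5775)
S(f) = 0 (S(f) = 0*sqrt(f) = 0)
Y(b) = 254*b/71
Y(D(-11)) - S(95) = (254/71)*9 - 1*0 = 2286/71 + 0 = 2286/71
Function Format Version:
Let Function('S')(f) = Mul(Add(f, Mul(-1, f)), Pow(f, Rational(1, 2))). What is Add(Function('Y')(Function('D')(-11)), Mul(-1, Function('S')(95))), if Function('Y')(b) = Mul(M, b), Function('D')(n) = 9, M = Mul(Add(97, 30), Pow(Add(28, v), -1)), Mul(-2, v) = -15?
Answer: Rational(2286, 71) ≈ 32.197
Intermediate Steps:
v = Rational(15, 2) (v = Mul(Rational(-1, 2), -15) = Rational(15, 2) ≈ 7.5000)
M = Rational(254, 71) (M = Mul(Add(97, 30), Pow(Add(28, Rational(15, 2)), -1)) = Mul(127, Pow(Rational(71, 2), -1)) = Mul(127, Rational(2, 71)) = Rational(254, 71) ≈ 3.5775)
Function('S')(f) = 0 (Function('S')(f) = Mul(0, Pow(f, Rational(1, 2))) = 0)
Function('Y')(b) = Mul(Rational(254, 71), b)
Add(Function('Y')(Function('D')(-11)), Mul(-1, Function('S')(95))) = Add(Mul(Rational(254, 71), 9), Mul(-1, 0)) = Add(Rational(2286, 71), 0) = Rational(2286, 71)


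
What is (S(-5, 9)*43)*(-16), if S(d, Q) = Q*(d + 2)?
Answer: 18576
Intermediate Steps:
S(d, Q) = Q*(2 + d)
(S(-5, 9)*43)*(-16) = ((9*(2 - 5))*43)*(-16) = ((9*(-3))*43)*(-16) = -27*43*(-16) = -1161*(-16) = 18576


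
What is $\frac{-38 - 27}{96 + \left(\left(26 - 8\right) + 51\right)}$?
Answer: $- \frac{13}{33} \approx -0.39394$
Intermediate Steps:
$\frac{-38 - 27}{96 + \left(\left(26 - 8\right) + 51\right)} = - \frac{65}{96 + \left(18 + 51\right)} = - \frac{65}{96 + 69} = - \frac{65}{165} = \left(-65\right) \frac{1}{165} = - \frac{13}{33}$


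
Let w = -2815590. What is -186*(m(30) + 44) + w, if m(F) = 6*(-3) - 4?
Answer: -2819682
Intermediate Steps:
m(F) = -22 (m(F) = -18 - 4 = -22)
-186*(m(30) + 44) + w = -186*(-22 + 44) - 2815590 = -186*22 - 2815590 = -4092 - 2815590 = -2819682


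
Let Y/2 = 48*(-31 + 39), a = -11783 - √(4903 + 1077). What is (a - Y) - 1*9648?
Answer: -22199 - 2*√1495 ≈ -22276.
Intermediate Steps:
a = -11783 - 2*√1495 (a = -11783 - √5980 = -11783 - 2*√1495 ≈ -11860.)
Y = 768 (Y = 2*(48*(-31 + 39)) = 2*(48*8) = 2*384 = 768)
(a - Y) - 1*9648 = ((-11783 - 2*√1495) - 1*768) - 1*9648 = ((-11783 - 2*√1495) - 768) - 9648 = (-12551 - 2*√1495) - 9648 = -22199 - 2*√1495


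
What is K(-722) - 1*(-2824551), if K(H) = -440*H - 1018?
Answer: 3141213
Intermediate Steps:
K(H) = -1018 - 440*H
K(-722) - 1*(-2824551) = (-1018 - 440*(-722)) - 1*(-2824551) = (-1018 + 317680) + 2824551 = 316662 + 2824551 = 3141213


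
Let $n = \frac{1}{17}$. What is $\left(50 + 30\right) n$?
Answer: $\frac{80}{17} \approx 4.7059$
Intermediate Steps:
$n = \frac{1}{17} \approx 0.058824$
$\left(50 + 30\right) n = \left(50 + 30\right) \frac{1}{17} = 80 \cdot \frac{1}{17} = \frac{80}{17}$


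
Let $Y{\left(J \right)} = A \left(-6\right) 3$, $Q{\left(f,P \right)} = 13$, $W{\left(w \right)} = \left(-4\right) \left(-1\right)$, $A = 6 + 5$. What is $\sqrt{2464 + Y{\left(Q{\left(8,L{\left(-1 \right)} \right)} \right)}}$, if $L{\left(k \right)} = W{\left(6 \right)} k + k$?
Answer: $\sqrt{2266} \approx 47.603$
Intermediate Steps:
$A = 11$
$W{\left(w \right)} = 4$
$L{\left(k \right)} = 5 k$ ($L{\left(k \right)} = 4 k + k = 5 k$)
$Y{\left(J \right)} = -198$ ($Y{\left(J \right)} = 11 \left(-6\right) 3 = \left(-66\right) 3 = -198$)
$\sqrt{2464 + Y{\left(Q{\left(8,L{\left(-1 \right)} \right)} \right)}} = \sqrt{2464 - 198} = \sqrt{2266}$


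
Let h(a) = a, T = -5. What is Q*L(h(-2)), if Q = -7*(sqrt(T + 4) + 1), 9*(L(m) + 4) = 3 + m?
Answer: 245/9 + 245*I/9 ≈ 27.222 + 27.222*I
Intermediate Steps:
L(m) = -11/3 + m/9 (L(m) = -4 + (3 + m)/9 = -4 + (1/3 + m/9) = -11/3 + m/9)
Q = -7 - 7*I (Q = -7*(sqrt(-5 + 4) + 1) = -7*(sqrt(-1) + 1) = -7*(I + 1) = -7*(1 + I) = -7 - 7*I ≈ -7.0 - 7.0*I)
Q*L(h(-2)) = (-7 - 7*I)*(-11/3 + (1/9)*(-2)) = (-7 - 7*I)*(-11/3 - 2/9) = (-7 - 7*I)*(-35/9) = 245/9 + 245*I/9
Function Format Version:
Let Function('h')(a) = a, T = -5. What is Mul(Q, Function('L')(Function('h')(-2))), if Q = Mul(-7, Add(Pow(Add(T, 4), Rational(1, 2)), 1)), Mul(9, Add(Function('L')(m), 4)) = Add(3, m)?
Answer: Add(Rational(245, 9), Mul(Rational(245, 9), I)) ≈ Add(27.222, Mul(27.222, I))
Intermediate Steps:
Function('L')(m) = Add(Rational(-11, 3), Mul(Rational(1, 9), m)) (Function('L')(m) = Add(-4, Mul(Rational(1, 9), Add(3, m))) = Add(-4, Add(Rational(1, 3), Mul(Rational(1, 9), m))) = Add(Rational(-11, 3), Mul(Rational(1, 9), m)))
Q = Add(-7, Mul(-7, I)) (Q = Mul(-7, Add(Pow(Add(-5, 4), Rational(1, 2)), 1)) = Mul(-7, Add(Pow(-1, Rational(1, 2)), 1)) = Mul(-7, Add(I, 1)) = Mul(-7, Add(1, I)) = Add(-7, Mul(-7, I)) ≈ Add(-7.0000, Mul(-7.0000, I)))
Mul(Q, Function('L')(Function('h')(-2))) = Mul(Add(-7, Mul(-7, I)), Add(Rational(-11, 3), Mul(Rational(1, 9), -2))) = Mul(Add(-7, Mul(-7, I)), Add(Rational(-11, 3), Rational(-2, 9))) = Mul(Add(-7, Mul(-7, I)), Rational(-35, 9)) = Add(Rational(245, 9), Mul(Rational(245, 9), I))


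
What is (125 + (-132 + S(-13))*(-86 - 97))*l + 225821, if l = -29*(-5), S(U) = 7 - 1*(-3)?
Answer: 3481216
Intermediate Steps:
S(U) = 10 (S(U) = 7 + 3 = 10)
l = 145
(125 + (-132 + S(-13))*(-86 - 97))*l + 225821 = (125 + (-132 + 10)*(-86 - 97))*145 + 225821 = (125 - 122*(-183))*145 + 225821 = (125 + 22326)*145 + 225821 = 22451*145 + 225821 = 3255395 + 225821 = 3481216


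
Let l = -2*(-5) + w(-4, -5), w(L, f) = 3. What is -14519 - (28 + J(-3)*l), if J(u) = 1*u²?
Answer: -14664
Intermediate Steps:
J(u) = u²
l = 13 (l = -2*(-5) + 3 = 10 + 3 = 13)
-14519 - (28 + J(-3)*l) = -14519 - (28 + (-3)²*13) = -14519 - (28 + 9*13) = -14519 - (28 + 117) = -14519 - 1*145 = -14519 - 145 = -14664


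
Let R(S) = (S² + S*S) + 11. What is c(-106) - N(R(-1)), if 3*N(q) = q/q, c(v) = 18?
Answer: 53/3 ≈ 17.667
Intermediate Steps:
R(S) = 11 + 2*S² (R(S) = (S² + S²) + 11 = 2*S² + 11 = 11 + 2*S²)
N(q) = ⅓ (N(q) = (q/q)/3 = (⅓)*1 = ⅓)
c(-106) - N(R(-1)) = 18 - 1*⅓ = 18 - ⅓ = 53/3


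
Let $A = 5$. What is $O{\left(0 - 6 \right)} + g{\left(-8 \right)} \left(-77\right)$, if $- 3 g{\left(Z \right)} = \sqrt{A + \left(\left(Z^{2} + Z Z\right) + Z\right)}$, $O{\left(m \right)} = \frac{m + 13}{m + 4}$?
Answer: $- \frac{7}{2} + \frac{385 \sqrt{5}}{3} \approx 283.46$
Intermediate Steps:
$O{\left(m \right)} = \frac{13 + m}{4 + m}$
$g{\left(Z \right)} = - \frac{\sqrt{5 + Z + 2 Z^{2}}}{3}$ ($g{\left(Z \right)} = - \frac{\sqrt{5 + \left(\left(Z^{2} + Z Z\right) + Z\right)}}{3} = - \frac{\sqrt{5 + \left(\left(Z^{2} + Z^{2}\right) + Z\right)}}{3} = - \frac{\sqrt{5 + \left(2 Z^{2} + Z\right)}}{3} = - \frac{\sqrt{5 + \left(Z + 2 Z^{2}\right)}}{3} = - \frac{\sqrt{5 + Z + 2 Z^{2}}}{3}$)
$O{\left(0 - 6 \right)} + g{\left(-8 \right)} \left(-77\right) = \frac{13 + \left(0 - 6\right)}{4 + \left(0 - 6\right)} + - \frac{\sqrt{5 - 8 + 2 \left(-8\right)^{2}}}{3} \left(-77\right) = \frac{13 - 6}{4 - 6} + - \frac{\sqrt{5 - 8 + 2 \cdot 64}}{3} \left(-77\right) = \frac{1}{-2} \cdot 7 + - \frac{\sqrt{5 - 8 + 128}}{3} \left(-77\right) = \left(- \frac{1}{2}\right) 7 + - \frac{\sqrt{125}}{3} \left(-77\right) = - \frac{7}{2} + - \frac{5 \sqrt{5}}{3} \left(-77\right) = - \frac{7}{2} + \frac{385 \sqrt{5}}{3}$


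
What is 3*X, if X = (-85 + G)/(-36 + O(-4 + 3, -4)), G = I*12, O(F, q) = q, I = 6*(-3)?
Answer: 903/40 ≈ 22.575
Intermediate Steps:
I = -18
G = -216 (G = -18*12 = -216)
X = 301/40 (X = (-85 - 216)/(-36 - 4) = -301/(-40) = -301*(-1/40) = 301/40 ≈ 7.5250)
3*X = 3*(301/40) = 903/40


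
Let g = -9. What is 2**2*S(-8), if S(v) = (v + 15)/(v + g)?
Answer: -28/17 ≈ -1.6471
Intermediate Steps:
S(v) = (15 + v)/(-9 + v) (S(v) = (v + 15)/(v - 9) = (15 + v)/(-9 + v))
2**2*S(-8) = 2**2*((15 - 8)/(-9 - 8)) = 4*(7/(-17)) = 4*(-1/17*7) = 4*(-7/17) = -28/17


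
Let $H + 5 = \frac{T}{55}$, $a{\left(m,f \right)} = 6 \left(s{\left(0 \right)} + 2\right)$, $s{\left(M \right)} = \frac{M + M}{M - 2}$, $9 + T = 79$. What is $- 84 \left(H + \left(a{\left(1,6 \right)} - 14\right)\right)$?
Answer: $\frac{5292}{11} \approx 481.09$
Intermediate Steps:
$T = 70$ ($T = -9 + 79 = 70$)
$s{\left(M \right)} = \frac{2 M}{-2 + M}$
$a{\left(m,f \right)} = 12$ ($a{\left(m,f \right)} = 6 \left(2 \cdot 0 \frac{1}{-2 + 0} + 2\right) = 6 \left(2 \cdot 0 \frac{1}{-2} + 2\right) = 6 \left(2 \cdot 0 \left(- \frac{1}{2}\right) + 2\right) = 6 \left(0 + 2\right) = 6 \cdot 2 = 12$)
$H = - \frac{41}{11}$ ($H = -5 + \frac{70}{55} = -5 + 70 \cdot \frac{1}{55} = -5 + \frac{14}{11} = - \frac{41}{11} \approx -3.7273$)
$- 84 \left(H + \left(a{\left(1,6 \right)} - 14\right)\right) = - 84 \left(- \frac{41}{11} + \left(12 - 14\right)\right) = - 84 \left(- \frac{41}{11} - 2\right) = \left(-84\right) \left(- \frac{63}{11}\right) = \frac{5292}{11}$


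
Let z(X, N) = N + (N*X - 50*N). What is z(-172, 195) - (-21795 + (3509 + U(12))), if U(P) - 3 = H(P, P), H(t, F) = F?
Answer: -24824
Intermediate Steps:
U(P) = 3 + P
z(X, N) = -49*N + N*X (z(X, N) = N + (-50*N + N*X) = -49*N + N*X)
z(-172, 195) - (-21795 + (3509 + U(12))) = 195*(-49 - 172) - (-21795 + (3509 + (3 + 12))) = 195*(-221) - (-21795 + (3509 + 15)) = -43095 - (-21795 + 3524) = -43095 - 1*(-18271) = -43095 + 18271 = -24824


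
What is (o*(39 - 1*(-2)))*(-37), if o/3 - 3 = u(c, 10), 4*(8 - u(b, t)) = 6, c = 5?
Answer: -86469/2 ≈ -43235.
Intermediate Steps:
u(b, t) = 13/2 (u(b, t) = 8 - ¼*6 = 8 - 3/2 = 13/2)
o = 57/2 (o = 9 + 3*(13/2) = 9 + 39/2 = 57/2 ≈ 28.500)
(o*(39 - 1*(-2)))*(-37) = (57*(39 - 1*(-2))/2)*(-37) = (57*(39 + 2)/2)*(-37) = ((57/2)*41)*(-37) = (2337/2)*(-37) = -86469/2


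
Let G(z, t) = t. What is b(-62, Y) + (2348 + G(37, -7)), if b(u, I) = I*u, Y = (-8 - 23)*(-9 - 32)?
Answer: -76461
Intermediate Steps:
Y = 1271 (Y = -31*(-41) = 1271)
b(-62, Y) + (2348 + G(37, -7)) = 1271*(-62) + (2348 - 7) = -78802 + 2341 = -76461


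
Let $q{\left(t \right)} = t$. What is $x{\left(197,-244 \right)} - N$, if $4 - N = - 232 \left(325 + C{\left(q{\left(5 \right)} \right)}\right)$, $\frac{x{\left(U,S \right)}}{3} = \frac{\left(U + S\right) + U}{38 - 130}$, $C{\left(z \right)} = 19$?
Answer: $- \frac{3671577}{46} \approx -79817.0$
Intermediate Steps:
$x{\left(U,S \right)} = - \frac{3 U}{46} - \frac{3 S}{92}$ ($x{\left(U,S \right)} = 3 \frac{\left(U + S\right) + U}{38 - 130} = 3 \frac{\left(S + U\right) + U}{-92} = 3 \left(S + 2 U\right) \left(- \frac{1}{92}\right) = 3 \left(- \frac{U}{46} - \frac{S}{92}\right) = - \frac{3 U}{46} - \frac{3 S}{92}$)
$N = 79812$ ($N = 4 - - 232 \left(325 + 19\right) = 4 - \left(-232\right) 344 = 4 - -79808 = 4 + 79808 = 79812$)
$x{\left(197,-244 \right)} - N = \left(\left(- \frac{3}{46}\right) 197 - - \frac{183}{23}\right) - 79812 = \left(- \frac{591}{46} + \frac{183}{23}\right) - 79812 = - \frac{225}{46} - 79812 = - \frac{3671577}{46}$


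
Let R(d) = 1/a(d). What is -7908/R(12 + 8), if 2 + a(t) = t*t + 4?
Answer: -3179016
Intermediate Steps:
a(t) = 2 + t² (a(t) = -2 + (t*t + 4) = -2 + (t² + 4) = -2 + (4 + t²) = 2 + t²)
R(d) = 1/(2 + d²)
-7908/R(12 + 8) = -(15816 + 7908*(12 + 8)²) = -7908/(1/(2 + 20²)) = -7908/(1/(2 + 400)) = -7908/(1/402) = -7908/1/402 = -7908*402 = -3179016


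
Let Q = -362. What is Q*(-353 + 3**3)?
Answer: 118012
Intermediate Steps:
Q*(-353 + 3**3) = -362*(-353 + 3**3) = -362*(-353 + 27) = -362*(-326) = 118012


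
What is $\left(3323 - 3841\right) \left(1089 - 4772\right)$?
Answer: $1907794$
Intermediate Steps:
$\left(3323 - 3841\right) \left(1089 - 4772\right) = \left(-518\right) \left(-3683\right) = 1907794$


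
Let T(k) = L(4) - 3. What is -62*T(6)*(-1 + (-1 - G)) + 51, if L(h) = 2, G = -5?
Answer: 237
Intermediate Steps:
T(k) = -1 (T(k) = 2 - 3 = -1)
-62*T(6)*(-1 + (-1 - G)) + 51 = -(-62)*(-1 + (-1 - 1*(-5))) + 51 = -(-62)*(-1 + (-1 + 5)) + 51 = -(-62)*(-1 + 4) + 51 = -(-62)*3 + 51 = -62*(-3) + 51 = 186 + 51 = 237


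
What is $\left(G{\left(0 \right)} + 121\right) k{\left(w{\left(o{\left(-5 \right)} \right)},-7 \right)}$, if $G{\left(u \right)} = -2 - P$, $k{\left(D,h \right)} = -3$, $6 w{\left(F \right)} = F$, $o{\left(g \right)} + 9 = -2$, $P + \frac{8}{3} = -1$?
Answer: $-368$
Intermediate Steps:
$P = - \frac{11}{3}$ ($P = - \frac{8}{3} - 1 = - \frac{11}{3} \approx -3.6667$)
$o{\left(g \right)} = -11$ ($o{\left(g \right)} = -9 - 2 = -11$)
$w{\left(F \right)} = \frac{F}{6}$
$G{\left(u \right)} = \frac{5}{3}$ ($G{\left(u \right)} = -2 - - \frac{11}{3} = -2 + \frac{11}{3} = \frac{5}{3}$)
$\left(G{\left(0 \right)} + 121\right) k{\left(w{\left(o{\left(-5 \right)} \right)},-7 \right)} = \left(\frac{5}{3} + 121\right) \left(-3\right) = \frac{368}{3} \left(-3\right) = -368$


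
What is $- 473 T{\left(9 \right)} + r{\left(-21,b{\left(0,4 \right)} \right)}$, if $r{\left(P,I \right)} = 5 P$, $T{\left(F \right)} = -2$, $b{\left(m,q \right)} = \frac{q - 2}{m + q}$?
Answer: $841$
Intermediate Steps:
$b{\left(m,q \right)} = \frac{-2 + q}{m + q}$
$- 473 T{\left(9 \right)} + r{\left(-21,b{\left(0,4 \right)} \right)} = \left(-473\right) \left(-2\right) + 5 \left(-21\right) = 946 - 105 = 841$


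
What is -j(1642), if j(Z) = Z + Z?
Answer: -3284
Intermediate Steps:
j(Z) = 2*Z
-j(1642) = -2*1642 = -1*3284 = -3284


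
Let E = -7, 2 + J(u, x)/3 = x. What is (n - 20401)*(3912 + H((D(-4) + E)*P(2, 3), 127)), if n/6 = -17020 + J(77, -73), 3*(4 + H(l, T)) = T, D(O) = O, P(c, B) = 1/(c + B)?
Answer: -1467995221/3 ≈ -4.8933e+8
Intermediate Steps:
J(u, x) = -6 + 3*x
P(c, B) = 1/(B + c)
H(l, T) = -4 + T/3
n = -103470 (n = 6*(-17020 + (-6 + 3*(-73))) = 6*(-17020 + (-6 - 219)) = 6*(-17020 - 225) = 6*(-17245) = -103470)
(n - 20401)*(3912 + H((D(-4) + E)*P(2, 3), 127)) = (-103470 - 20401)*(3912 + (-4 + (⅓)*127)) = -123871*(3912 + (-4 + 127/3)) = -123871*(3912 + 115/3) = -123871*11851/3 = -1467995221/3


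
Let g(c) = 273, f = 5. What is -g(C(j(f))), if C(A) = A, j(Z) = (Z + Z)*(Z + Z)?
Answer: -273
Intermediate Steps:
j(Z) = 4*Z² (j(Z) = (2*Z)*(2*Z) = 4*Z²)
-g(C(j(f))) = -1*273 = -273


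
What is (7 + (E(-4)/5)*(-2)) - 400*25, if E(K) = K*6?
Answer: -49917/5 ≈ -9983.4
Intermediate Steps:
E(K) = 6*K
(7 + (E(-4)/5)*(-2)) - 400*25 = (7 + ((6*(-4))/5)*(-2)) - 400*25 = (7 - 24*1/5*(-2)) - 100*100 = (7 - 24/5*(-2)) - 10000 = (7 + 48/5) - 10000 = 83/5 - 10000 = -49917/5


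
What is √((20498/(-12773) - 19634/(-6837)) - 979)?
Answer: I*√2654517219616347/1647717 ≈ 31.269*I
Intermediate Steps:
√((20498/(-12773) - 19634/(-6837)) - 979) = √((20498*(-1/12773) - 19634*(-1/6837)) - 979) = √((-20498/12773 + 19634/6837) - 979) = √(2087552/1647717 - 979) = √(-1611027391/1647717) = I*√2654517219616347/1647717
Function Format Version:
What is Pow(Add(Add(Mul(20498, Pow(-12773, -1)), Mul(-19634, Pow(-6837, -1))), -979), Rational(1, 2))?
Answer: Mul(Rational(1, 1647717), I, Pow(2654517219616347, Rational(1, 2))) ≈ Mul(31.269, I)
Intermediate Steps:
Pow(Add(Add(Mul(20498, Pow(-12773, -1)), Mul(-19634, Pow(-6837, -1))), -979), Rational(1, 2)) = Pow(Add(Add(Mul(20498, Rational(-1, 12773)), Mul(-19634, Rational(-1, 6837))), -979), Rational(1, 2)) = Pow(Add(Add(Rational(-20498, 12773), Rational(19634, 6837)), -979), Rational(1, 2)) = Pow(Add(Rational(2087552, 1647717), -979), Rational(1, 2)) = Pow(Rational(-1611027391, 1647717), Rational(1, 2)) = Mul(Rational(1, 1647717), I, Pow(2654517219616347, Rational(1, 2)))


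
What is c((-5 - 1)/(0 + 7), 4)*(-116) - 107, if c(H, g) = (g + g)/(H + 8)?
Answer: -5923/25 ≈ -236.92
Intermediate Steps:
c(H, g) = 2*g/(8 + H) (c(H, g) = (2*g)/(8 + H) = 2*g/(8 + H))
c((-5 - 1)/(0 + 7), 4)*(-116) - 107 = (2*4/(8 + (-5 - 1)/(0 + 7)))*(-116) - 107 = (2*4/(8 - 6/7))*(-116) - 107 = (2*4/(50/7))*(-116) - 107 = (2*4*(7/50))*(-116) - 107 = (28/25)*(-116) - 107 = -3248/25 - 107 = -5923/25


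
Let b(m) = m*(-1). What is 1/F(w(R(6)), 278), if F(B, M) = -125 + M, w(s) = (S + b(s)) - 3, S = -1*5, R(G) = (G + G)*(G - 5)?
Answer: 1/153 ≈ 0.0065359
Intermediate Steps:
b(m) = -m
R(G) = 2*G*(-5 + G) (R(G) = (2*G)*(-5 + G) = 2*G*(-5 + G))
S = -5
w(s) = -8 - s (w(s) = (-5 - s) - 3 = -8 - s)
1/F(w(R(6)), 278) = 1/(-125 + 278) = 1/153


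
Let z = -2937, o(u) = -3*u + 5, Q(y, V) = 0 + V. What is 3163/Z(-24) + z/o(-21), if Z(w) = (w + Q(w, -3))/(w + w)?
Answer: 3414911/612 ≈ 5579.9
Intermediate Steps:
Q(y, V) = V
o(u) = 5 - 3*u
Z(w) = (-3 + w)/(2*w) (Z(w) = (w - 3)/(w + w) = (-3 + w)/((2*w)) = (-3 + w)*(1/(2*w)) = (-3 + w)/(2*w))
3163/Z(-24) + z/o(-21) = 3163/(((½)*(-3 - 24)/(-24))) - 2937/(5 - 3*(-21)) = 3163/(((½)*(-1/24)*(-27))) - 2937/(5 + 63) = 3163/(9/16) - 2937/68 = 3163*(16/9) - 2937*1/68 = 50608/9 - 2937/68 = 3414911/612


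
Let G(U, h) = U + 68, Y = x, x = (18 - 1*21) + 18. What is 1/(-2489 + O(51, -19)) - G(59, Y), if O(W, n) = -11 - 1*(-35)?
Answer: -313056/2465 ≈ -127.00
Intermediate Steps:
x = 15 (x = (18 - 21) + 18 = -3 + 18 = 15)
Y = 15
G(U, h) = 68 + U
O(W, n) = 24 (O(W, n) = -11 + 35 = 24)
1/(-2489 + O(51, -19)) - G(59, Y) = 1/(-2489 + 24) - (68 + 59) = 1/(-2465) - 1*127 = -1/2465 - 127 = -313056/2465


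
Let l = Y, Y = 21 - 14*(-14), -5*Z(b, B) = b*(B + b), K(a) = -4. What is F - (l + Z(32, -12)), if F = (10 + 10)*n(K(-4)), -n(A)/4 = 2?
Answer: -249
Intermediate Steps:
n(A) = -8 (n(A) = -4*2 = -8)
Z(b, B) = -b*(B + b)/5
Y = 217 (Y = 21 + 196 = 217)
F = -160 (F = (10 + 10)*(-8) = 20*(-8) = -160)
l = 217
F - (l + Z(32, -12)) = -160 - (217 - 1/5*32*(-12 + 32)) = -160 - (217 - 1/5*32*20) = -160 - (217 - 128) = -160 - 1*89 = -160 - 89 = -249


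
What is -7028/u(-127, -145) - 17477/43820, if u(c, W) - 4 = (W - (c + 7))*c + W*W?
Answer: -182745067/265154820 ≈ -0.68920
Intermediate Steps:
u(c, W) = 4 + W**2 + c*(-7 + W - c) (u(c, W) = 4 + ((W - (c + 7))*c + W*W) = 4 + ((W - (7 + c))*c + W**2) = 4 + ((W + (-7 - c))*c + W**2) = 4 + ((-7 + W - c)*c + W**2) = 4 + (c*(-7 + W - c) + W**2) = 4 + (W**2 + c*(-7 + W - c)) = 4 + W**2 + c*(-7 + W - c))
-7028/u(-127, -145) - 17477/43820 = -7028/(4 + (-145)**2 - 1*(-127)**2 - 7*(-127) - 145*(-127)) - 17477/43820 = -7028/(4 + 21025 - 1*16129 + 889 + 18415) - 17477*1/43820 = -7028/(4 + 21025 - 16129 + 889 + 18415) - 17477/43820 = -7028/24204 - 17477/43820 = -7028*1/24204 - 17477/43820 = -1757/6051 - 17477/43820 = -182745067/265154820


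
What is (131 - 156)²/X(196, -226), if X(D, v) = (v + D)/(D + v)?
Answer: 625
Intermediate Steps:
X(D, v) = 1 (X(D, v) = (D + v)/(D + v) = 1)
(131 - 156)²/X(196, -226) = (131 - 156)²/1 = (-25)²*1 = 625*1 = 625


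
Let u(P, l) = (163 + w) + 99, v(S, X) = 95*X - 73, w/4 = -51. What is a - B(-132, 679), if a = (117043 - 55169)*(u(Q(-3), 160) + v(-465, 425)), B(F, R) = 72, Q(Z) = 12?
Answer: 2497234568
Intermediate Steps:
w = -204 (w = 4*(-51) = -204)
v(S, X) = -73 + 95*X
u(P, l) = 58 (u(P, l) = (163 - 204) + 99 = -41 + 99 = 58)
a = 2497234640 (a = (117043 - 55169)*(58 + (-73 + 95*425)) = 61874*(58 + (-73 + 40375)) = 61874*(58 + 40302) = 61874*40360 = 2497234640)
a - B(-132, 679) = 2497234640 - 1*72 = 2497234640 - 72 = 2497234568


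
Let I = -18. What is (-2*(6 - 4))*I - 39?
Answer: 33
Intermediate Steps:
(-2*(6 - 4))*I - 39 = -2*(6 - 4)*(-18) - 39 = -2*2*(-18) - 39 = -4*(-18) - 39 = 72 - 39 = 33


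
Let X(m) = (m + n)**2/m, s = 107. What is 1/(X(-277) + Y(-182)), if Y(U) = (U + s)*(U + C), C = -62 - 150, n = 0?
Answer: 1/29273 ≈ 3.4161e-5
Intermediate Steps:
C = -212
X(m) = m (X(m) = (m + 0)**2/m = m**2/m = m)
Y(U) = (-212 + U)*(107 + U) (Y(U) = (U + 107)*(U - 212) = (107 + U)*(-212 + U) = (-212 + U)*(107 + U))
1/(X(-277) + Y(-182)) = 1/(-277 + (-22684 + (-182)**2 - 105*(-182))) = 1/(-277 + (-22684 + 33124 + 19110)) = 1/(-277 + 29550) = 1/29273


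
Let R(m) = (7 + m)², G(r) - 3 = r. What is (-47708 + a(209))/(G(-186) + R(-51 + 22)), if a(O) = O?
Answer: -47499/301 ≈ -157.80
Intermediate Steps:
G(r) = 3 + r
(-47708 + a(209))/(G(-186) + R(-51 + 22)) = (-47708 + 209)/((3 - 186) + (7 + (-51 + 22))²) = -47499/(-183 + (7 - 29)²) = -47499/(-183 + (-22)²) = -47499/(-183 + 484) = -47499/301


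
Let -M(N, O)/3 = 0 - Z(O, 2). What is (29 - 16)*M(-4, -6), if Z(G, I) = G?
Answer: -234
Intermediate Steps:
M(N, O) = 3*O (M(N, O) = -3*(0 - O) = -(-3)*O = 3*O)
(29 - 16)*M(-4, -6) = (29 - 16)*(3*(-6)) = 13*(-18) = -234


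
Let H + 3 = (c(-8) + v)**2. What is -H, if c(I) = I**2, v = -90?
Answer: -673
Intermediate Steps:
H = 673 (H = -3 + ((-8)**2 - 90)**2 = -3 + (64 - 90)**2 = -3 + (-26)**2 = -3 + 676 = 673)
-H = -1*673 = -673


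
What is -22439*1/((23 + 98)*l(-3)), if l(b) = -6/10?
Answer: 112195/363 ≈ 309.08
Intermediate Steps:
l(b) = -⅗ (l(b) = -6*⅒ = -⅗)
-22439*1/((23 + 98)*l(-3)) = -22439*(-5/(3*(23 + 98))) = -22439/(121*(-⅗)) = -22439/(-363/5) = -22439*(-5/363) = 112195/363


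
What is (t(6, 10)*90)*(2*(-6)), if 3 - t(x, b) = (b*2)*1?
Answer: 18360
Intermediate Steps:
t(x, b) = 3 - 2*b (t(x, b) = 3 - b*2 = 3 - 2*b)
(t(6, 10)*90)*(2*(-6)) = ((3 - 2*10)*90)*(2*(-6)) = ((3 - 20)*90)*(-12) = -17*90*(-12) = -1530*(-12) = 18360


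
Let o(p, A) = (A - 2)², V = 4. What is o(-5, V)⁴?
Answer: 256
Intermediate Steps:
o(p, A) = (-2 + A)²
o(-5, V)⁴ = ((-2 + 4)²)⁴ = (2²)⁴ = 4⁴ = 256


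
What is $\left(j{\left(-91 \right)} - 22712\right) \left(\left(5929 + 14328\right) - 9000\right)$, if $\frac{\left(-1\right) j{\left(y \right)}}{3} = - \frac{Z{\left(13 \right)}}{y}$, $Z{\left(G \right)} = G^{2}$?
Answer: $- \frac{1790121911}{7} \approx -2.5573 \cdot 10^{8}$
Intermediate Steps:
$j{\left(y \right)} = \frac{507}{y}$ ($j{\left(y \right)} = - 3 \left(- \frac{13^{2}}{y}\right) = - 3 \left(- \frac{169}{y}\right) = \frac{507}{y}$)
$\left(j{\left(-91 \right)} - 22712\right) \left(\left(5929 + 14328\right) - 9000\right) = \left(\frac{507}{-91} - 22712\right) \left(\left(5929 + 14328\right) - 9000\right) = \left(507 \left(- \frac{1}{91}\right) - 22712\right) \left(20257 - 9000\right) = \left(- \frac{39}{7} - 22712\right) 11257 = \left(- \frac{159023}{7}\right) 11257 = - \frac{1790121911}{7}$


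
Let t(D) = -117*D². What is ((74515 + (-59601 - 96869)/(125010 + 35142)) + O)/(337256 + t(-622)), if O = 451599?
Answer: -42129026429/3597668301072 ≈ -0.011710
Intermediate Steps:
((74515 + (-59601 - 96869)/(125010 + 35142)) + O)/(337256 + t(-622)) = ((74515 + (-59601 - 96869)/(125010 + 35142)) + 451599)/(337256 - 117*(-622)²) = ((74515 - 156470/160152) + 451599)/(337256 - 117*386884) = ((74515 - 156470*1/160152) + 451599)/(337256 - 45265428) = ((74515 - 78235/80076) + 451599)/(-44928172) = (5966784905/80076 + 451599)*(-1/44928172) = (42129026429/80076)*(-1/44928172) = -42129026429/3597668301072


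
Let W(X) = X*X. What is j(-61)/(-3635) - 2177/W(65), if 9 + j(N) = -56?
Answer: -1527754/3071575 ≈ -0.49738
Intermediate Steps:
j(N) = -65 (j(N) = -9 - 56 = -65)
W(X) = X²
j(-61)/(-3635) - 2177/W(65) = -65/(-3635) - 2177/(65²) = -65*(-1/3635) - 2177/4225 = 13/727 - 2177*1/4225 = 13/727 - 2177/4225 = -1527754/3071575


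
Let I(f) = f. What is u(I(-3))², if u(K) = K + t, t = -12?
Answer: 225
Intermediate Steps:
u(K) = -12 + K (u(K) = K - 12 = -12 + K)
u(I(-3))² = (-12 - 3)² = (-15)² = 225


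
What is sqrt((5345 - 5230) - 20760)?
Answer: I*sqrt(20645) ≈ 143.68*I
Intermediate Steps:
sqrt((5345 - 5230) - 20760) = sqrt(115 - 20760) = sqrt(-20645) = I*sqrt(20645)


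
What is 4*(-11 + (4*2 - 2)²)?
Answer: 100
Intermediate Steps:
4*(-11 + (4*2 - 2)²) = 4*(-11 + (8 - 2)²) = 4*(-11 + 6²) = 4*(-11 + 36) = 4*25 = 100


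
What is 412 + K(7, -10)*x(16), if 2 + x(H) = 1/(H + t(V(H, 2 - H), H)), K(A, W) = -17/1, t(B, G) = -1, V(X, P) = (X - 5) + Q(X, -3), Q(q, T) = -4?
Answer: 6673/15 ≈ 444.87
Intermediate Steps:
V(X, P) = -9 + X (V(X, P) = (X - 5) - 4 = (-5 + X) - 4 = -9 + X)
K(A, W) = -17 (K(A, W) = -17*1 = -17)
x(H) = -2 + 1/(-1 + H) (x(H) = -2 + 1/(H - 1) = -2 + 1/(-1 + H))
412 + K(7, -10)*x(16) = 412 - 17*(3 - 2*16)/(-1 + 16) = 412 - 17*(3 - 32)/15 = 412 - 17*(-29)/15 = 412 - 17*(-29/15) = 412 + 493/15 = 6673/15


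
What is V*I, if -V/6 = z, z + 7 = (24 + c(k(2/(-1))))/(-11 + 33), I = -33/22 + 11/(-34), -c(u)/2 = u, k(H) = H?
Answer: -11718/187 ≈ -62.663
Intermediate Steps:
c(u) = -2*u
I = -31/17 (I = -33*1/22 + 11*(-1/34) = -3/2 - 11/34 = -31/17 ≈ -1.8235)
z = -63/11 (z = -7 + (24 - 4/(-1))/(-11 + 33) = -7 + (24 - 4*(-1))/22 = -7 + (24 - 2*(-2))*(1/22) = -7 + (24 + 4)*(1/22) = -7 + 28*(1/22) = -7 + 14/11 = -63/11 ≈ -5.7273)
V = 378/11 (V = -6*(-63/11) = 378/11 ≈ 34.364)
V*I = (378/11)*(-31/17) = -11718/187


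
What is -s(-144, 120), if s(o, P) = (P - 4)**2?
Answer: -13456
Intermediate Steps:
s(o, P) = (-4 + P)**2
-s(-144, 120) = -(-4 + 120)**2 = -1*116**2 = -1*13456 = -13456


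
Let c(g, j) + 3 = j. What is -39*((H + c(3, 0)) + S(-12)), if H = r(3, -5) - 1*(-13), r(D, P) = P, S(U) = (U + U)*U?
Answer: -11427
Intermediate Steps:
S(U) = 2*U² (S(U) = (2*U)*U = 2*U²)
c(g, j) = -3 + j
H = 8 (H = -5 - 1*(-13) = -5 + 13 = 8)
-39*((H + c(3, 0)) + S(-12)) = -39*((8 + (-3 + 0)) + 2*(-12)²) = -39*((8 - 3) + 2*144) = -39*(5 + 288) = -39*293 = -11427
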